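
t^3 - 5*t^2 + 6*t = t*(t - 3)*(t - 2)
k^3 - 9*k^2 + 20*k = k*(k - 5)*(k - 4)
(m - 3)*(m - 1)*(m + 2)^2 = m^4 - 9*m^2 - 4*m + 12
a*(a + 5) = a^2 + 5*a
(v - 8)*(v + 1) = v^2 - 7*v - 8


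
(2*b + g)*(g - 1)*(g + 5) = 2*b*g^2 + 8*b*g - 10*b + g^3 + 4*g^2 - 5*g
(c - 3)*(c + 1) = c^2 - 2*c - 3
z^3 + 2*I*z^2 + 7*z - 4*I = (z - I)^2*(z + 4*I)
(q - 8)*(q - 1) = q^2 - 9*q + 8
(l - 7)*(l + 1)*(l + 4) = l^3 - 2*l^2 - 31*l - 28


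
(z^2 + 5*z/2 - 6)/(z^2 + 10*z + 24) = (z - 3/2)/(z + 6)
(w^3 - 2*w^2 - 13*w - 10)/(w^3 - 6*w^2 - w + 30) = (w + 1)/(w - 3)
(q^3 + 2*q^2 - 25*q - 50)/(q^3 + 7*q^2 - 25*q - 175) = (q + 2)/(q + 7)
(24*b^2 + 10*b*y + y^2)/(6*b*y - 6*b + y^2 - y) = (4*b + y)/(y - 1)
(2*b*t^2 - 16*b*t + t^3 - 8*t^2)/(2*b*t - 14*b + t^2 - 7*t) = t*(t - 8)/(t - 7)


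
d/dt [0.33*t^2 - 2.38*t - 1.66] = 0.66*t - 2.38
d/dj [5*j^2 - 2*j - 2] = 10*j - 2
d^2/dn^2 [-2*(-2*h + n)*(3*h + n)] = -4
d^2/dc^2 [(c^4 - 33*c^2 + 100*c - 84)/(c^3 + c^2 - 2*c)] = 12*(-5*c^6 + 49*c^5 - 65*c^4 - 73*c^3 + 42*c^2 + 84*c - 56)/(c^3*(c^6 + 3*c^5 - 3*c^4 - 11*c^3 + 6*c^2 + 12*c - 8))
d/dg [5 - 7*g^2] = -14*g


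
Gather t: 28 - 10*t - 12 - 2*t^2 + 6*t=-2*t^2 - 4*t + 16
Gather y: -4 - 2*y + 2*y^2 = 2*y^2 - 2*y - 4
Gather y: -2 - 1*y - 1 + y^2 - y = y^2 - 2*y - 3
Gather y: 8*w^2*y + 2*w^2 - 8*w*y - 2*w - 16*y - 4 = 2*w^2 - 2*w + y*(8*w^2 - 8*w - 16) - 4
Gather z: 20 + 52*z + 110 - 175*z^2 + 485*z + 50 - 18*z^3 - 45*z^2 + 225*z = -18*z^3 - 220*z^2 + 762*z + 180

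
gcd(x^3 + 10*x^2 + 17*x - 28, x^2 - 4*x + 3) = x - 1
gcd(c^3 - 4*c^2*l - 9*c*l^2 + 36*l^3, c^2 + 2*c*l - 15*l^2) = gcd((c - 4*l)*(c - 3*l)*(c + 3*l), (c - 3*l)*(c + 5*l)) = c - 3*l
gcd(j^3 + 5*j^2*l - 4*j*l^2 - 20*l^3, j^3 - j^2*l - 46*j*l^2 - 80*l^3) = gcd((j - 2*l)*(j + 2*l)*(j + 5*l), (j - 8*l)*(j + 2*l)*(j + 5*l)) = j^2 + 7*j*l + 10*l^2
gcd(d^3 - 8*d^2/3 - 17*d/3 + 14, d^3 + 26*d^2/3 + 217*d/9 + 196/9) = d + 7/3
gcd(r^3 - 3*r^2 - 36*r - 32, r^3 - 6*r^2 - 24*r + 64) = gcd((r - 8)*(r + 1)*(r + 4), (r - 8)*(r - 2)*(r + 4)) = r^2 - 4*r - 32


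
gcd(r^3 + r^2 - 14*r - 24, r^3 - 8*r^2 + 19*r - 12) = r - 4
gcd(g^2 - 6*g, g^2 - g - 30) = g - 6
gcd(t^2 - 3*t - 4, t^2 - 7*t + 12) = t - 4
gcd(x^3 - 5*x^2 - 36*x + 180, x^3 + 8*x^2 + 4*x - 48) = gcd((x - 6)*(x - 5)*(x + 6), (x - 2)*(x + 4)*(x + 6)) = x + 6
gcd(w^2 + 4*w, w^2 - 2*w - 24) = w + 4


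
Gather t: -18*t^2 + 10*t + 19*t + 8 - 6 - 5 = -18*t^2 + 29*t - 3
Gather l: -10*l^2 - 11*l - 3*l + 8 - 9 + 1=-10*l^2 - 14*l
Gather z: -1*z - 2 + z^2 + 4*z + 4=z^2 + 3*z + 2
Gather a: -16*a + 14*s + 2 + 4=-16*a + 14*s + 6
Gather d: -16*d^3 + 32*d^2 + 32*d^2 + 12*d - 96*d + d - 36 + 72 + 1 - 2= -16*d^3 + 64*d^2 - 83*d + 35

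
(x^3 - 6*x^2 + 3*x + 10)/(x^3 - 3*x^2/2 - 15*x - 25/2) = 2*(x - 2)/(2*x + 5)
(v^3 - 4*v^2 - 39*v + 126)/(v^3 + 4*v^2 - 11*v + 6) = (v^2 - 10*v + 21)/(v^2 - 2*v + 1)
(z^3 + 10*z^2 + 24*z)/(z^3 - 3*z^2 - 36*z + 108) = z*(z + 4)/(z^2 - 9*z + 18)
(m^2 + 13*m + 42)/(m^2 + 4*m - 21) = (m + 6)/(m - 3)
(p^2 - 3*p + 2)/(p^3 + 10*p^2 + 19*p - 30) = (p - 2)/(p^2 + 11*p + 30)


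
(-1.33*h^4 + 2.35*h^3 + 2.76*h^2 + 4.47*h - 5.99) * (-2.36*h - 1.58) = 3.1388*h^5 - 3.4446*h^4 - 10.2266*h^3 - 14.91*h^2 + 7.0738*h + 9.4642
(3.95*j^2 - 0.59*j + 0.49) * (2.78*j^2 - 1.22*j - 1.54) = 10.981*j^4 - 6.4592*j^3 - 4.001*j^2 + 0.3108*j - 0.7546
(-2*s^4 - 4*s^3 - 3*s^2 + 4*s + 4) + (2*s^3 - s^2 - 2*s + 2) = -2*s^4 - 2*s^3 - 4*s^2 + 2*s + 6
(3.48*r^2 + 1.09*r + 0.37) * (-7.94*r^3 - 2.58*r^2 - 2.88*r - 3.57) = -27.6312*r^5 - 17.633*r^4 - 15.7724*r^3 - 16.5174*r^2 - 4.9569*r - 1.3209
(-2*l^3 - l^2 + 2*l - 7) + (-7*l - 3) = -2*l^3 - l^2 - 5*l - 10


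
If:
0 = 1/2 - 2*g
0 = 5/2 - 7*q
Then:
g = 1/4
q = 5/14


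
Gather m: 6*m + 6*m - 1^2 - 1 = 12*m - 2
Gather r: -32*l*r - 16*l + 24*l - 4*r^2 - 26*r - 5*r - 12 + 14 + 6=8*l - 4*r^2 + r*(-32*l - 31) + 8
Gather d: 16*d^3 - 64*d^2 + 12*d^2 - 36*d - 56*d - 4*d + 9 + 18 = 16*d^3 - 52*d^2 - 96*d + 27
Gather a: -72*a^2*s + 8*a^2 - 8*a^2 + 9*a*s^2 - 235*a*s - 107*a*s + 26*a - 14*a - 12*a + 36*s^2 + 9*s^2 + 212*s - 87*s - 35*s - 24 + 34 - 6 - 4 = -72*a^2*s + a*(9*s^2 - 342*s) + 45*s^2 + 90*s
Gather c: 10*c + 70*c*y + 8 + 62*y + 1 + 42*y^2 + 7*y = c*(70*y + 10) + 42*y^2 + 69*y + 9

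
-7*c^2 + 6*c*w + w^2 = (-c + w)*(7*c + w)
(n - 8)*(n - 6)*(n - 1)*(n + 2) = n^4 - 13*n^3 + 32*n^2 + 76*n - 96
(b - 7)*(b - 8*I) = b^2 - 7*b - 8*I*b + 56*I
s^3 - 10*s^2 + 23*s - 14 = (s - 7)*(s - 2)*(s - 1)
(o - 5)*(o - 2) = o^2 - 7*o + 10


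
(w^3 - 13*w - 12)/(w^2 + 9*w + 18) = (w^2 - 3*w - 4)/(w + 6)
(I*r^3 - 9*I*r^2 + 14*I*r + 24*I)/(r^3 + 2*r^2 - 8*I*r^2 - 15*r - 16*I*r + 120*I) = I*(r^3 - 9*r^2 + 14*r + 24)/(r^3 + 2*r^2*(1 - 4*I) - r*(15 + 16*I) + 120*I)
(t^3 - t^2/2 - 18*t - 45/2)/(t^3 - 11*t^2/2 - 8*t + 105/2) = (2*t + 3)/(2*t - 7)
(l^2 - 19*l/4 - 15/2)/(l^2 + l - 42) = (l + 5/4)/(l + 7)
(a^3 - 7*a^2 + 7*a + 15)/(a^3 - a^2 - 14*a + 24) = (a^2 - 4*a - 5)/(a^2 + 2*a - 8)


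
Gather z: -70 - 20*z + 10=-20*z - 60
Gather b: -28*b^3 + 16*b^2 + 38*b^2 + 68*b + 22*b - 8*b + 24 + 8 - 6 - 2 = -28*b^3 + 54*b^2 + 82*b + 24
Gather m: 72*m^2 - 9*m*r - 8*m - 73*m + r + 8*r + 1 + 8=72*m^2 + m*(-9*r - 81) + 9*r + 9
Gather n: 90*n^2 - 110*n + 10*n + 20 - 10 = 90*n^2 - 100*n + 10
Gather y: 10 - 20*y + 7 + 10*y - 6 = 11 - 10*y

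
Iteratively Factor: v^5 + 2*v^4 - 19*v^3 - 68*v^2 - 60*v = (v + 2)*(v^4 - 19*v^2 - 30*v) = (v + 2)*(v + 3)*(v^3 - 3*v^2 - 10*v) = v*(v + 2)*(v + 3)*(v^2 - 3*v - 10) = v*(v + 2)^2*(v + 3)*(v - 5)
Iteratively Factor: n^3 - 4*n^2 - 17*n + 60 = (n - 5)*(n^2 + n - 12) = (n - 5)*(n + 4)*(n - 3)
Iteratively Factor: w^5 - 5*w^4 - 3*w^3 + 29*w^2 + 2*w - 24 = (w + 2)*(w^4 - 7*w^3 + 11*w^2 + 7*w - 12) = (w - 4)*(w + 2)*(w^3 - 3*w^2 - w + 3) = (w - 4)*(w - 3)*(w + 2)*(w^2 - 1) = (w - 4)*(w - 3)*(w + 1)*(w + 2)*(w - 1)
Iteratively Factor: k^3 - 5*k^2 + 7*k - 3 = (k - 1)*(k^2 - 4*k + 3) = (k - 1)^2*(k - 3)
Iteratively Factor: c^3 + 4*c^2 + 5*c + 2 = (c + 1)*(c^2 + 3*c + 2) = (c + 1)*(c + 2)*(c + 1)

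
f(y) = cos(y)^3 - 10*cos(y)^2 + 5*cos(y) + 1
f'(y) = -3*sin(y)*cos(y)^2 + 20*sin(y)*cos(y) - 5*sin(y)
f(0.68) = -0.69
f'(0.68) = 5.49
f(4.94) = 1.63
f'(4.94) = 0.62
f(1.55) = 1.10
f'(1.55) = -4.58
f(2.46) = -9.38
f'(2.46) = -14.08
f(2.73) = -12.75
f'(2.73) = -10.34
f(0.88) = 0.38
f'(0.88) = 5.03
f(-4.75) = 1.17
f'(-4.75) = -4.25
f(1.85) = -1.16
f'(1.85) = -10.32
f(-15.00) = -9.01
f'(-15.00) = 14.26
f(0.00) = -3.00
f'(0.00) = 0.00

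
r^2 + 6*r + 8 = (r + 2)*(r + 4)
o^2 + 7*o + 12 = (o + 3)*(o + 4)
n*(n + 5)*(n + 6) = n^3 + 11*n^2 + 30*n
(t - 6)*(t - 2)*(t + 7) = t^3 - t^2 - 44*t + 84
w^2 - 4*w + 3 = (w - 3)*(w - 1)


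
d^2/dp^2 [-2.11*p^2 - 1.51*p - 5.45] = -4.22000000000000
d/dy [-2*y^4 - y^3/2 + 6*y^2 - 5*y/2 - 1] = -8*y^3 - 3*y^2/2 + 12*y - 5/2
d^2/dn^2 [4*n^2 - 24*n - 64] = 8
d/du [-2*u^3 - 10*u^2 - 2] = 2*u*(-3*u - 10)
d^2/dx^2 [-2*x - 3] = 0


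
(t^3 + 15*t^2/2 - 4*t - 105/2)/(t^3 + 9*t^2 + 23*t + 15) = (2*t^2 + 9*t - 35)/(2*(t^2 + 6*t + 5))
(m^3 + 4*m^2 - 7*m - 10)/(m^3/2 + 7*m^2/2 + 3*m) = 2*(m^2 + 3*m - 10)/(m*(m + 6))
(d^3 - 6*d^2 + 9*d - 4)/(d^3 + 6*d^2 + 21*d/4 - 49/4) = 4*(d^2 - 5*d + 4)/(4*d^2 + 28*d + 49)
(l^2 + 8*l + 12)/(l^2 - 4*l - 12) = (l + 6)/(l - 6)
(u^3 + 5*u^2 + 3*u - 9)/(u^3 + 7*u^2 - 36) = (u^2 + 2*u - 3)/(u^2 + 4*u - 12)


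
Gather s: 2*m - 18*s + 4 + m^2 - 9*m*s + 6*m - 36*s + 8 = m^2 + 8*m + s*(-9*m - 54) + 12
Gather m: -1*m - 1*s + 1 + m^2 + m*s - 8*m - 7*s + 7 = m^2 + m*(s - 9) - 8*s + 8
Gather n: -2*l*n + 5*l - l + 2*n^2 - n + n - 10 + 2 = -2*l*n + 4*l + 2*n^2 - 8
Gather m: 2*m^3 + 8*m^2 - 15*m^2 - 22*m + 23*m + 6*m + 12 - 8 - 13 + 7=2*m^3 - 7*m^2 + 7*m - 2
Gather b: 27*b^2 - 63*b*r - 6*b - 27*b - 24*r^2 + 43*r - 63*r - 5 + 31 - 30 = 27*b^2 + b*(-63*r - 33) - 24*r^2 - 20*r - 4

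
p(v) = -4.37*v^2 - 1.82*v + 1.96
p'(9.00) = -80.48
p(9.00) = -368.39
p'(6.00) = -54.26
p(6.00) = -166.28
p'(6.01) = -54.35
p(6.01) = -166.82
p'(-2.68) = 21.60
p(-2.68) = -24.55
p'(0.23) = -3.83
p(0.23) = 1.31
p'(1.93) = -18.69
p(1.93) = -17.83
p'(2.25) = -21.48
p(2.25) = -24.26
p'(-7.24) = 61.46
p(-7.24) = -213.93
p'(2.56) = -24.19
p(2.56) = -31.34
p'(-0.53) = 2.81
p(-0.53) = 1.70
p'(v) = -8.74*v - 1.82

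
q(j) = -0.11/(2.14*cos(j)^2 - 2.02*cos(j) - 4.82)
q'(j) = -0.11*(4.28*sin(j)*cos(j) - 2.02*sin(j))/(2.14*cos(j)^2 - 2.02*cos(j) - 4.82)^2 = (0.2222 - 0.4708*cos(j))*sin(j)/(-2.14*cos(j)^2 + 2.02*cos(j) + 4.82)^2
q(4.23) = 0.03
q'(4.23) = -0.03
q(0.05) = 0.02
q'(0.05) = -0.00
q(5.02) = 0.02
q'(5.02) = -0.00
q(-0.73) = 0.02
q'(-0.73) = 0.00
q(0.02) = 0.02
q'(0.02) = -0.00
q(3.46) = 0.11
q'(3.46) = -0.22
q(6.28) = 0.02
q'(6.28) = 0.00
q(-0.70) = 0.02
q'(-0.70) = 0.00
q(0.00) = 0.02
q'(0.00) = 0.00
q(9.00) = 0.09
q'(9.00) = 0.19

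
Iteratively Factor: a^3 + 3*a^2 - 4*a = (a - 1)*(a^2 + 4*a) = (a - 1)*(a + 4)*(a)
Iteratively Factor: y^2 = (y)*(y)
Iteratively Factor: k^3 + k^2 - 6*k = (k)*(k^2 + k - 6) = k*(k - 2)*(k + 3)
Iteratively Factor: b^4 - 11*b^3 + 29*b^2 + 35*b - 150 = (b - 3)*(b^3 - 8*b^2 + 5*b + 50) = (b - 3)*(b + 2)*(b^2 - 10*b + 25) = (b - 5)*(b - 3)*(b + 2)*(b - 5)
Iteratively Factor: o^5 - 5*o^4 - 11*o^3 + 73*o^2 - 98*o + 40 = (o - 5)*(o^4 - 11*o^2 + 18*o - 8) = (o - 5)*(o - 1)*(o^3 + o^2 - 10*o + 8) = (o - 5)*(o - 1)^2*(o^2 + 2*o - 8) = (o - 5)*(o - 2)*(o - 1)^2*(o + 4)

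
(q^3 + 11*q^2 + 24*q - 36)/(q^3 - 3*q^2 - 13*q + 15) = (q^2 + 12*q + 36)/(q^2 - 2*q - 15)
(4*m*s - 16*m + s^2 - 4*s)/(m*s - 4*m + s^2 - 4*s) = (4*m + s)/(m + s)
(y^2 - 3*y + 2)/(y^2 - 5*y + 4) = (y - 2)/(y - 4)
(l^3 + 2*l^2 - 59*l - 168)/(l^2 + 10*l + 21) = l - 8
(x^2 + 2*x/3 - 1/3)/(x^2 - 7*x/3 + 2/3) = (x + 1)/(x - 2)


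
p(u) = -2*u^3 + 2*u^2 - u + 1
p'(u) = -6*u^2 + 4*u - 1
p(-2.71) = 58.20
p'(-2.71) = -55.90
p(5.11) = -218.75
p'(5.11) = -137.23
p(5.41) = -262.55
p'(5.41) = -154.97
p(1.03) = -0.09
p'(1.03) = -3.25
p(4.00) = -99.00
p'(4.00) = -81.00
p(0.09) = 0.92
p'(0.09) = -0.69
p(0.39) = 0.80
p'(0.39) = -0.35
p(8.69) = -1169.13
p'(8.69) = -419.34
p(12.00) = -3179.00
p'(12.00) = -817.00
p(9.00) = -1304.00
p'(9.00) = -451.00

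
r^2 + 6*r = r*(r + 6)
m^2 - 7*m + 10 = (m - 5)*(m - 2)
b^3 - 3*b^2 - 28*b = b*(b - 7)*(b + 4)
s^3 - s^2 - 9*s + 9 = (s - 3)*(s - 1)*(s + 3)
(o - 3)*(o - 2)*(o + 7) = o^3 + 2*o^2 - 29*o + 42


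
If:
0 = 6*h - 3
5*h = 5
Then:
No Solution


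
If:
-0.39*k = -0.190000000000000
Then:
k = 0.49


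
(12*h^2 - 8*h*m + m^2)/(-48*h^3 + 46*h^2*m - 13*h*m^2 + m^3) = (-6*h + m)/(24*h^2 - 11*h*m + m^2)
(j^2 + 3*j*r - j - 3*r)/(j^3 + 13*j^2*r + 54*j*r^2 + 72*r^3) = (j - 1)/(j^2 + 10*j*r + 24*r^2)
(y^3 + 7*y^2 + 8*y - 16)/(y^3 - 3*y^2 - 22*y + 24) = (y + 4)/(y - 6)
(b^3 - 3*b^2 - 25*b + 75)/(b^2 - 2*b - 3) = (b^2 - 25)/(b + 1)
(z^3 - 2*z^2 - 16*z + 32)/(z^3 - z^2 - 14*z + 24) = (z - 4)/(z - 3)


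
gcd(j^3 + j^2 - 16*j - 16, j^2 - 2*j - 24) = j + 4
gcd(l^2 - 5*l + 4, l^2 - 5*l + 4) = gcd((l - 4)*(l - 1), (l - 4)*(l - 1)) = l^2 - 5*l + 4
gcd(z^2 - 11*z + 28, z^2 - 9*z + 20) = z - 4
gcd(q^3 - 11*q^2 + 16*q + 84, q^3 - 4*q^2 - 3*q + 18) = q + 2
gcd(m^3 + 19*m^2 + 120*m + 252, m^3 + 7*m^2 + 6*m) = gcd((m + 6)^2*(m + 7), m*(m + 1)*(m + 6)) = m + 6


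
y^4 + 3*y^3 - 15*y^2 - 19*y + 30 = (y - 3)*(y - 1)*(y + 2)*(y + 5)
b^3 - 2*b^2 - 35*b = b*(b - 7)*(b + 5)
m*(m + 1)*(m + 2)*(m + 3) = m^4 + 6*m^3 + 11*m^2 + 6*m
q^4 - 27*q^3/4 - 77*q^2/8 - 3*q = q*(q - 8)*(q + 1/2)*(q + 3/4)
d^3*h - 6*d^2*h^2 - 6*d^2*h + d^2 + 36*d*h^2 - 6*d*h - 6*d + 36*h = (d - 6)*(d - 6*h)*(d*h + 1)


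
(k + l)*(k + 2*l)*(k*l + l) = k^3*l + 3*k^2*l^2 + k^2*l + 2*k*l^3 + 3*k*l^2 + 2*l^3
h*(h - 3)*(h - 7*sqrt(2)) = h^3 - 7*sqrt(2)*h^2 - 3*h^2 + 21*sqrt(2)*h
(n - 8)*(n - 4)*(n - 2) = n^3 - 14*n^2 + 56*n - 64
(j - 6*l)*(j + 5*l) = j^2 - j*l - 30*l^2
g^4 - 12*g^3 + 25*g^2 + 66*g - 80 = (g - 8)*(g - 5)*(g - 1)*(g + 2)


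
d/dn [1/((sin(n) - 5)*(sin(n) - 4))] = (9 - 2*sin(n))*cos(n)/((sin(n) - 5)^2*(sin(n) - 4)^2)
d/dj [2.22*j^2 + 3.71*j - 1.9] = 4.44*j + 3.71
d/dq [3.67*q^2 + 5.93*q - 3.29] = 7.34*q + 5.93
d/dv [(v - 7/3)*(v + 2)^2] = (v + 2)*(9*v - 8)/3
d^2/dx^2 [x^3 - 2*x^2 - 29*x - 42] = 6*x - 4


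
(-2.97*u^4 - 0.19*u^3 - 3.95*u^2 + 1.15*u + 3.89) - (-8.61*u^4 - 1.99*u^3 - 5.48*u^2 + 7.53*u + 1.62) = 5.64*u^4 + 1.8*u^3 + 1.53*u^2 - 6.38*u + 2.27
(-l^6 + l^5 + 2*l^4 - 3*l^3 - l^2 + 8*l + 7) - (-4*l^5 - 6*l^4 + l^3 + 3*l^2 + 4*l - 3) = -l^6 + 5*l^5 + 8*l^4 - 4*l^3 - 4*l^2 + 4*l + 10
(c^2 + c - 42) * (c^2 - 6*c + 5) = c^4 - 5*c^3 - 43*c^2 + 257*c - 210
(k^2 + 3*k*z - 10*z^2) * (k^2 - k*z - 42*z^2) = k^4 + 2*k^3*z - 55*k^2*z^2 - 116*k*z^3 + 420*z^4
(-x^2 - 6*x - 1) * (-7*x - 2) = 7*x^3 + 44*x^2 + 19*x + 2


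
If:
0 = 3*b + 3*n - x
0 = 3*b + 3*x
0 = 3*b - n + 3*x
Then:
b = 0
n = 0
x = 0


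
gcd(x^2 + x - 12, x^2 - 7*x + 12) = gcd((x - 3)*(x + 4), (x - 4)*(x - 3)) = x - 3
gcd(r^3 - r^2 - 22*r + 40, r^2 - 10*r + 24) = r - 4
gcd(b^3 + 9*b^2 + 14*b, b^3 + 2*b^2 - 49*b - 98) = b^2 + 9*b + 14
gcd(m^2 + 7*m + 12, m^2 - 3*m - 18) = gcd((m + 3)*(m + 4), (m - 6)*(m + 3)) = m + 3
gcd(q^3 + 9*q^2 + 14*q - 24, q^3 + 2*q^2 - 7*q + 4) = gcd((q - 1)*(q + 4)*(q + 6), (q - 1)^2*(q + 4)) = q^2 + 3*q - 4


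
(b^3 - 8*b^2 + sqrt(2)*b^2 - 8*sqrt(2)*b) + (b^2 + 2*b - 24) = b^3 - 7*b^2 + sqrt(2)*b^2 - 8*sqrt(2)*b + 2*b - 24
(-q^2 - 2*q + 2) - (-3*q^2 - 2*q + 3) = 2*q^2 - 1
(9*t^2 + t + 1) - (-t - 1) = 9*t^2 + 2*t + 2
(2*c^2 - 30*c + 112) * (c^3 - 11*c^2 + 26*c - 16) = 2*c^5 - 52*c^4 + 494*c^3 - 2044*c^2 + 3392*c - 1792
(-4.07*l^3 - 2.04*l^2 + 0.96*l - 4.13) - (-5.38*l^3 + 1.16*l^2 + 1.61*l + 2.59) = 1.31*l^3 - 3.2*l^2 - 0.65*l - 6.72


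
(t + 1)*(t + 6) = t^2 + 7*t + 6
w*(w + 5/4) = w^2 + 5*w/4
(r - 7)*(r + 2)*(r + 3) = r^3 - 2*r^2 - 29*r - 42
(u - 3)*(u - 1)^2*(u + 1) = u^4 - 4*u^3 + 2*u^2 + 4*u - 3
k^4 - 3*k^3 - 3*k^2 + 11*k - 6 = (k - 3)*(k - 1)^2*(k + 2)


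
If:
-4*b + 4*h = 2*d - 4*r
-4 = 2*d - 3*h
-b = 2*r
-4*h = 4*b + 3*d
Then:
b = 8/11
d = -16/11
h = 4/11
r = -4/11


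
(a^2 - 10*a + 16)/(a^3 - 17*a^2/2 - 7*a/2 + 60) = 2*(a - 2)/(2*a^2 - a - 15)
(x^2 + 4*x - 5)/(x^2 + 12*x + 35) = (x - 1)/(x + 7)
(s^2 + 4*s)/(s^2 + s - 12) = s/(s - 3)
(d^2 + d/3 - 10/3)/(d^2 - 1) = (3*d^2 + d - 10)/(3*(d^2 - 1))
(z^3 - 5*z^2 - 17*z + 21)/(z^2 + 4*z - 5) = (z^2 - 4*z - 21)/(z + 5)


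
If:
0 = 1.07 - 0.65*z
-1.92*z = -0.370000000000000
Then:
No Solution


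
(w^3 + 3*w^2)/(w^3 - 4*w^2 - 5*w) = w*(w + 3)/(w^2 - 4*w - 5)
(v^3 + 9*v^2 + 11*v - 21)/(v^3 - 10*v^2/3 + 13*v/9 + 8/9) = 9*(v^2 + 10*v + 21)/(9*v^2 - 21*v - 8)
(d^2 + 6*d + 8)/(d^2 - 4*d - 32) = (d + 2)/(d - 8)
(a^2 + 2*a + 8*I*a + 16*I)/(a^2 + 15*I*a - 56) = (a + 2)/(a + 7*I)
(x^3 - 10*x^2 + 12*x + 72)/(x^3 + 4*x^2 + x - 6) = (x^2 - 12*x + 36)/(x^2 + 2*x - 3)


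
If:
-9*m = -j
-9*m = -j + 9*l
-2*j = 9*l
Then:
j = 0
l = 0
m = 0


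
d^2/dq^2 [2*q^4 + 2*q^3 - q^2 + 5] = 24*q^2 + 12*q - 2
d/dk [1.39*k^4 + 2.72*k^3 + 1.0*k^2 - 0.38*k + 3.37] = 5.56*k^3 + 8.16*k^2 + 2.0*k - 0.38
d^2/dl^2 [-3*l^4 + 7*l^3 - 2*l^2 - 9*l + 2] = -36*l^2 + 42*l - 4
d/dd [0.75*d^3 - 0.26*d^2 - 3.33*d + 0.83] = 2.25*d^2 - 0.52*d - 3.33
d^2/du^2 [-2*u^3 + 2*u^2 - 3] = 4 - 12*u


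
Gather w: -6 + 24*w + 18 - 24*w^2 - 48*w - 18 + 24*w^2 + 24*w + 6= 0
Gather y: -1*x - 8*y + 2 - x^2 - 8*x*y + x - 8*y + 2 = -x^2 + y*(-8*x - 16) + 4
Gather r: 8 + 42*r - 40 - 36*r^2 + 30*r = -36*r^2 + 72*r - 32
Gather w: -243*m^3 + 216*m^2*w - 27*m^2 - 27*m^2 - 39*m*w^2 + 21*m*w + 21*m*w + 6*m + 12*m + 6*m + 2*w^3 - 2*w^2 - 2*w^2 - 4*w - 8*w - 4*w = -243*m^3 - 54*m^2 + 24*m + 2*w^3 + w^2*(-39*m - 4) + w*(216*m^2 + 42*m - 16)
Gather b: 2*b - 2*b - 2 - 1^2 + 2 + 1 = 0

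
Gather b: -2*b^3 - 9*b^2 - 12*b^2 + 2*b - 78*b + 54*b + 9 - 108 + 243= -2*b^3 - 21*b^2 - 22*b + 144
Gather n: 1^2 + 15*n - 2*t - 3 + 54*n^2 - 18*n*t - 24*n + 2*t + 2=54*n^2 + n*(-18*t - 9)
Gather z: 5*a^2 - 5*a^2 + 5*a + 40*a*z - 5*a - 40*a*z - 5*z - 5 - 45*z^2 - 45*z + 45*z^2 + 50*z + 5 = 0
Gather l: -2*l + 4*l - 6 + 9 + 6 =2*l + 9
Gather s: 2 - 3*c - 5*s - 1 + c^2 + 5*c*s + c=c^2 - 2*c + s*(5*c - 5) + 1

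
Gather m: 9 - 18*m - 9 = -18*m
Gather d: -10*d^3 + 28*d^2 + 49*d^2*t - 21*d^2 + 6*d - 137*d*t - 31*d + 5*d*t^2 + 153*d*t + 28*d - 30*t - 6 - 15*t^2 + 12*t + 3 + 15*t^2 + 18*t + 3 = -10*d^3 + d^2*(49*t + 7) + d*(5*t^2 + 16*t + 3)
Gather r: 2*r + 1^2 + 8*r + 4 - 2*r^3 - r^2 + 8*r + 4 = -2*r^3 - r^2 + 18*r + 9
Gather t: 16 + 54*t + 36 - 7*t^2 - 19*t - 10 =-7*t^2 + 35*t + 42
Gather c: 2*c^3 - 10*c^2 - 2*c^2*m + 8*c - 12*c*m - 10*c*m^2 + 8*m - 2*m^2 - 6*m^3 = 2*c^3 + c^2*(-2*m - 10) + c*(-10*m^2 - 12*m + 8) - 6*m^3 - 2*m^2 + 8*m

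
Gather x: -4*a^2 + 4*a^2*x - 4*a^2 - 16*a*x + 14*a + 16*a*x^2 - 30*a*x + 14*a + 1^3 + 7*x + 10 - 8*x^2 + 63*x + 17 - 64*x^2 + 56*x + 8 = -8*a^2 + 28*a + x^2*(16*a - 72) + x*(4*a^2 - 46*a + 126) + 36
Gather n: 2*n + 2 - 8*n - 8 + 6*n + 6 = 0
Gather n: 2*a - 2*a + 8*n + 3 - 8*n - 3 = 0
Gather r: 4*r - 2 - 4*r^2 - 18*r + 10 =-4*r^2 - 14*r + 8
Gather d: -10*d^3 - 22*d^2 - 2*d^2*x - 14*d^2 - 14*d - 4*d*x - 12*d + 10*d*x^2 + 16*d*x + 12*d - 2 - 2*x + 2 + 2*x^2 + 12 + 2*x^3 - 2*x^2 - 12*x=-10*d^3 + d^2*(-2*x - 36) + d*(10*x^2 + 12*x - 14) + 2*x^3 - 14*x + 12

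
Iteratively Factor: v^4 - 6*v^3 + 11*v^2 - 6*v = (v)*(v^3 - 6*v^2 + 11*v - 6) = v*(v - 2)*(v^2 - 4*v + 3) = v*(v - 3)*(v - 2)*(v - 1)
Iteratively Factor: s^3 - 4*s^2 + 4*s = (s - 2)*(s^2 - 2*s) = (s - 2)^2*(s)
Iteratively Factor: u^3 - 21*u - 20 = (u + 4)*(u^2 - 4*u - 5) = (u - 5)*(u + 4)*(u + 1)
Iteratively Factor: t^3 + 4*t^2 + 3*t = (t + 3)*(t^2 + t) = (t + 1)*(t + 3)*(t)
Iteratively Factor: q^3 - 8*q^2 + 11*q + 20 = (q + 1)*(q^2 - 9*q + 20) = (q - 4)*(q + 1)*(q - 5)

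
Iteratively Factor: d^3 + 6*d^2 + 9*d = (d)*(d^2 + 6*d + 9) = d*(d + 3)*(d + 3)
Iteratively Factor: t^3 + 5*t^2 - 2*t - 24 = (t - 2)*(t^2 + 7*t + 12) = (t - 2)*(t + 4)*(t + 3)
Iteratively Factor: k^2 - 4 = (k + 2)*(k - 2)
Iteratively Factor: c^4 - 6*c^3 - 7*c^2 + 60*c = (c - 5)*(c^3 - c^2 - 12*c) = (c - 5)*(c + 3)*(c^2 - 4*c) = c*(c - 5)*(c + 3)*(c - 4)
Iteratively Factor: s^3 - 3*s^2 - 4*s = (s + 1)*(s^2 - 4*s) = (s - 4)*(s + 1)*(s)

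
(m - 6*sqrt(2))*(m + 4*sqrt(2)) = m^2 - 2*sqrt(2)*m - 48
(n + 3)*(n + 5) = n^2 + 8*n + 15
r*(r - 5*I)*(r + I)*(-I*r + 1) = -I*r^4 - 3*r^3 - 9*I*r^2 + 5*r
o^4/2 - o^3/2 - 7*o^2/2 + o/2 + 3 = (o/2 + 1/2)*(o - 3)*(o - 1)*(o + 2)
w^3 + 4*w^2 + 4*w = w*(w + 2)^2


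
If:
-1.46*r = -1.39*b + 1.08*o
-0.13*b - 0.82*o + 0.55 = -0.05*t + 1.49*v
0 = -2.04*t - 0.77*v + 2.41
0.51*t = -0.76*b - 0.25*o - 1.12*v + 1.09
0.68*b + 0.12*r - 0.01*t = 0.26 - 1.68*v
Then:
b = 0.42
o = 0.68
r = -0.10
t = 1.18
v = -0.00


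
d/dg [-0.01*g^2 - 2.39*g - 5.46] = -0.02*g - 2.39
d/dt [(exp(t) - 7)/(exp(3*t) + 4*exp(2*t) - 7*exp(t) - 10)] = (-(exp(t) - 7)*(3*exp(2*t) + 8*exp(t) - 7) + exp(3*t) + 4*exp(2*t) - 7*exp(t) - 10)*exp(t)/(exp(3*t) + 4*exp(2*t) - 7*exp(t) - 10)^2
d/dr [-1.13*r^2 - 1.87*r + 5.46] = -2.26*r - 1.87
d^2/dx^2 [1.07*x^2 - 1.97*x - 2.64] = 2.14000000000000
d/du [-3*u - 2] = -3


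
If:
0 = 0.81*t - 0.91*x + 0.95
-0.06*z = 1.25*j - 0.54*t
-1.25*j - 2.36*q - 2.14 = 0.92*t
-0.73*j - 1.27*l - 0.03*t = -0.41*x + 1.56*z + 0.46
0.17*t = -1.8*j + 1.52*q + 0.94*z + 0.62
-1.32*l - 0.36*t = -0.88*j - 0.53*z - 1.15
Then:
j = -0.29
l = 0.65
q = -0.47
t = -0.72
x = 0.40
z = -0.57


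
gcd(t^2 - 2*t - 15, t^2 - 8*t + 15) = t - 5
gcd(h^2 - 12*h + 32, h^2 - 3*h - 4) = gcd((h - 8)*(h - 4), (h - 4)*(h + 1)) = h - 4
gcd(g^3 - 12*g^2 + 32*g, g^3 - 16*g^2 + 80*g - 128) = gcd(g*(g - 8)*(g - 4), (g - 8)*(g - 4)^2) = g^2 - 12*g + 32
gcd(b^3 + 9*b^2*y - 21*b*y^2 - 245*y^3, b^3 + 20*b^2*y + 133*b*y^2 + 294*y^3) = b^2 + 14*b*y + 49*y^2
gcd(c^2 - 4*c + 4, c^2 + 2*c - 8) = c - 2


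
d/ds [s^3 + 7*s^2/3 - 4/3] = s*(9*s + 14)/3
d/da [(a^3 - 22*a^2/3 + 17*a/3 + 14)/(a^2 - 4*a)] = (a^4 - 8*a^3 + 71*a^2/3 - 28*a + 56)/(a^2*(a^2 - 8*a + 16))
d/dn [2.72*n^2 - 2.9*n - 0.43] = 5.44*n - 2.9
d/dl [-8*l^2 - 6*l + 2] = -16*l - 6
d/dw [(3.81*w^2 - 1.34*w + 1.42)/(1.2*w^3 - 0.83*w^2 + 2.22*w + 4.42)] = (-4.572*w^4 + 3.216*w^3 + 2.23400000000001*w^2 + 36.0376*w - 9.0752)/(1.44*w^6 - 1.992*w^5 + 6.0169*w^4 + 6.9228*w^3 - 2.4088*w^2 + 19.6248*w + 19.5364)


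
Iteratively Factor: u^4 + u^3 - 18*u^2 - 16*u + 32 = (u - 4)*(u^3 + 5*u^2 + 2*u - 8) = (u - 4)*(u - 1)*(u^2 + 6*u + 8) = (u - 4)*(u - 1)*(u + 2)*(u + 4)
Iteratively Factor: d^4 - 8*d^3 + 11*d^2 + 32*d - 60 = (d - 2)*(d^3 - 6*d^2 - d + 30) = (d - 3)*(d - 2)*(d^2 - 3*d - 10) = (d - 5)*(d - 3)*(d - 2)*(d + 2)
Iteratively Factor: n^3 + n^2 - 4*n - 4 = (n + 1)*(n^2 - 4) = (n + 1)*(n + 2)*(n - 2)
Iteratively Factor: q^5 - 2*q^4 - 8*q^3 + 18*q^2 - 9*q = (q + 3)*(q^4 - 5*q^3 + 7*q^2 - 3*q) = (q - 1)*(q + 3)*(q^3 - 4*q^2 + 3*q) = (q - 3)*(q - 1)*(q + 3)*(q^2 - q) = q*(q - 3)*(q - 1)*(q + 3)*(q - 1)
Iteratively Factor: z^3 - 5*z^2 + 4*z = (z - 4)*(z^2 - z) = z*(z - 4)*(z - 1)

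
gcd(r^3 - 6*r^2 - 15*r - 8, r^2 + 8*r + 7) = r + 1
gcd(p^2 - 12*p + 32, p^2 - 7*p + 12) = p - 4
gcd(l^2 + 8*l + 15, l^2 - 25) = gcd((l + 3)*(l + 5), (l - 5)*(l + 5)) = l + 5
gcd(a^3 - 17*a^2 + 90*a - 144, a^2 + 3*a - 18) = a - 3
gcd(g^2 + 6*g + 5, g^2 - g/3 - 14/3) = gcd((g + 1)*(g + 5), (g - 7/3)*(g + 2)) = 1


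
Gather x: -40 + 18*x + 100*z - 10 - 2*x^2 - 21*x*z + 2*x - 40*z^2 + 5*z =-2*x^2 + x*(20 - 21*z) - 40*z^2 + 105*z - 50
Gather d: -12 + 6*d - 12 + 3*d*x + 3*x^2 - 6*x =d*(3*x + 6) + 3*x^2 - 6*x - 24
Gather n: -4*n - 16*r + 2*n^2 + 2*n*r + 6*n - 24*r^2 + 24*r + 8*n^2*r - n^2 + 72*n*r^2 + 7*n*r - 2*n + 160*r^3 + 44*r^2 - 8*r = n^2*(8*r + 1) + n*(72*r^2 + 9*r) + 160*r^3 + 20*r^2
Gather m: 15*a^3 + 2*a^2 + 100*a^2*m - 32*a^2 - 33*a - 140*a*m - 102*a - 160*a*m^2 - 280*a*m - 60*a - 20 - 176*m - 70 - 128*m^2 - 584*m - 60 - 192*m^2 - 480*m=15*a^3 - 30*a^2 - 195*a + m^2*(-160*a - 320) + m*(100*a^2 - 420*a - 1240) - 150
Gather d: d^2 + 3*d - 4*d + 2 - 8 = d^2 - d - 6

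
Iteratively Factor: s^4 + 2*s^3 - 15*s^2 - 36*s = (s + 3)*(s^3 - s^2 - 12*s) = s*(s + 3)*(s^2 - s - 12) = s*(s - 4)*(s + 3)*(s + 3)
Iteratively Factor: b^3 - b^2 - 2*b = (b)*(b^2 - b - 2) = b*(b + 1)*(b - 2)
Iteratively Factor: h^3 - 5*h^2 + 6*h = (h - 3)*(h^2 - 2*h) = (h - 3)*(h - 2)*(h)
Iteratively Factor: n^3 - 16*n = (n + 4)*(n^2 - 4*n) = (n - 4)*(n + 4)*(n)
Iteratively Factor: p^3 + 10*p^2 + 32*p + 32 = (p + 4)*(p^2 + 6*p + 8) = (p + 4)^2*(p + 2)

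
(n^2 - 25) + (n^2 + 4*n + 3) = 2*n^2 + 4*n - 22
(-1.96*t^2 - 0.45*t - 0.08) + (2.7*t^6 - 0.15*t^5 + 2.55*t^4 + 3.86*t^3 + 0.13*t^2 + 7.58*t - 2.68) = 2.7*t^6 - 0.15*t^5 + 2.55*t^4 + 3.86*t^3 - 1.83*t^2 + 7.13*t - 2.76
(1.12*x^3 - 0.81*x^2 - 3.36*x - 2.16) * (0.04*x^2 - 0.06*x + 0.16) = 0.0448*x^5 - 0.0996*x^4 + 0.0934*x^3 - 0.0144000000000001*x^2 - 0.408*x - 0.3456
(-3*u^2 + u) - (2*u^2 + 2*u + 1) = -5*u^2 - u - 1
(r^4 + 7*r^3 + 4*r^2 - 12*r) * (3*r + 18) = 3*r^5 + 39*r^4 + 138*r^3 + 36*r^2 - 216*r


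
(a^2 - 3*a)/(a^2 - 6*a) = (a - 3)/(a - 6)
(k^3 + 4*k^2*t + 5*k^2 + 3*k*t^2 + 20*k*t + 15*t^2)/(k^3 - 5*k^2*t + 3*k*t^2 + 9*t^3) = (k^2 + 3*k*t + 5*k + 15*t)/(k^2 - 6*k*t + 9*t^2)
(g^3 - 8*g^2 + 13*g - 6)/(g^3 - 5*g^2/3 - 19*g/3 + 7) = 3*(g^2 - 7*g + 6)/(3*g^2 - 2*g - 21)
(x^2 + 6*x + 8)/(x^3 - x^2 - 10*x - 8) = (x + 4)/(x^2 - 3*x - 4)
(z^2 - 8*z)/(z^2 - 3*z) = (z - 8)/(z - 3)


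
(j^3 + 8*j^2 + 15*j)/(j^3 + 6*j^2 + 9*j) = (j + 5)/(j + 3)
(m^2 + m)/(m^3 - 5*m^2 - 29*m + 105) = m*(m + 1)/(m^3 - 5*m^2 - 29*m + 105)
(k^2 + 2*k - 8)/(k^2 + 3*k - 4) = (k - 2)/(k - 1)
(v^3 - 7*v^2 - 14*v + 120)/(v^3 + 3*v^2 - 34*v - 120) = (v - 5)/(v + 5)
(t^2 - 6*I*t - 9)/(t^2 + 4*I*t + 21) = (t - 3*I)/(t + 7*I)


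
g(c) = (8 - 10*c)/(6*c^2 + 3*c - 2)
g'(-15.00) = 0.01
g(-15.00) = 0.12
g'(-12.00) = 0.01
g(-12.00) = 0.15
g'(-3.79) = 0.23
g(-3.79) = 0.63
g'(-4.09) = 0.19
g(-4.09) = 0.57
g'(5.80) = 0.03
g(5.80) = -0.23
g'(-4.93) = 0.12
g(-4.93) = 0.44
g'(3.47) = 0.06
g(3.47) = -0.33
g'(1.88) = 0.04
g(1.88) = -0.43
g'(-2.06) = 1.50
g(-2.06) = 1.65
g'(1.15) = -0.40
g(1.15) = -0.37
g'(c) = (8 - 10*c)*(-12*c - 3)/(6*c^2 + 3*c - 2)^2 - 10/(6*c^2 + 3*c - 2) = 4*(15*c^2 - 24*c - 1)/(36*c^4 + 36*c^3 - 15*c^2 - 12*c + 4)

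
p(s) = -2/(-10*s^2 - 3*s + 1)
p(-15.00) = 0.00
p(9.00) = 0.00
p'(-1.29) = 0.33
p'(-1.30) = 0.32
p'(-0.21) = 1.70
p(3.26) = 0.02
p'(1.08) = -0.25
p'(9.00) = 0.00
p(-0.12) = -1.64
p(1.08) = 0.14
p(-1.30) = 0.17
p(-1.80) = 0.08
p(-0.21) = -1.68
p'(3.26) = -0.01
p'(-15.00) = 0.00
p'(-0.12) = -0.81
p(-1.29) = 0.17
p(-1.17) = 0.22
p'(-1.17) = 0.48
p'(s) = -2*(20*s + 3)/(-10*s^2 - 3*s + 1)^2 = 2*(-20*s - 3)/(10*s^2 + 3*s - 1)^2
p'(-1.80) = 0.10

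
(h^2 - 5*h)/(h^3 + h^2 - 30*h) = 1/(h + 6)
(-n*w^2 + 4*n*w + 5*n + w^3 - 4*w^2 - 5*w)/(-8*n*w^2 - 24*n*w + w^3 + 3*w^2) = (n*w^2 - 4*n*w - 5*n - w^3 + 4*w^2 + 5*w)/(w*(8*n*w + 24*n - w^2 - 3*w))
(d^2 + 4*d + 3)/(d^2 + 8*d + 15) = (d + 1)/(d + 5)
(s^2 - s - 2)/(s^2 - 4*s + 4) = (s + 1)/(s - 2)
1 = 1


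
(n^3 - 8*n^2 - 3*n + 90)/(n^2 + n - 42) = (n^2 - 2*n - 15)/(n + 7)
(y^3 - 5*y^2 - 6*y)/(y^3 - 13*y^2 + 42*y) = (y + 1)/(y - 7)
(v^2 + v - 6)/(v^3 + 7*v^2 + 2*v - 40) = (v + 3)/(v^2 + 9*v + 20)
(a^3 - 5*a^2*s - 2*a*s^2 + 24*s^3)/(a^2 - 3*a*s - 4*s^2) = (a^2 - a*s - 6*s^2)/(a + s)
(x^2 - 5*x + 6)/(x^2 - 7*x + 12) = (x - 2)/(x - 4)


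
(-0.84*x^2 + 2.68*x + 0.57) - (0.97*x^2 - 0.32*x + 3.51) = -1.81*x^2 + 3.0*x - 2.94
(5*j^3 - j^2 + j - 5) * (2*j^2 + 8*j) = 10*j^5 + 38*j^4 - 6*j^3 - 2*j^2 - 40*j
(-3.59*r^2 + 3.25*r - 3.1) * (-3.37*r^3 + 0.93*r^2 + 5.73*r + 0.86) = 12.0983*r^5 - 14.2912*r^4 - 7.1012*r^3 + 12.6521*r^2 - 14.968*r - 2.666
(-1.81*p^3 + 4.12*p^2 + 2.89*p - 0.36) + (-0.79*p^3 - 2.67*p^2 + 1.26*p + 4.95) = -2.6*p^3 + 1.45*p^2 + 4.15*p + 4.59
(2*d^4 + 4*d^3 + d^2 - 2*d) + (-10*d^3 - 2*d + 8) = 2*d^4 - 6*d^3 + d^2 - 4*d + 8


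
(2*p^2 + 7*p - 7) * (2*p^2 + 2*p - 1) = 4*p^4 + 18*p^3 - 2*p^2 - 21*p + 7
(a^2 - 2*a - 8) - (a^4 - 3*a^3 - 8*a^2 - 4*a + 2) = -a^4 + 3*a^3 + 9*a^2 + 2*a - 10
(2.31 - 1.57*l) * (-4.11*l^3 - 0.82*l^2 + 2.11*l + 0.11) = 6.4527*l^4 - 8.2067*l^3 - 5.2069*l^2 + 4.7014*l + 0.2541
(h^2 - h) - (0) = h^2 - h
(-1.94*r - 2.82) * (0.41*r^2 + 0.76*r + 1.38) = -0.7954*r^3 - 2.6306*r^2 - 4.8204*r - 3.8916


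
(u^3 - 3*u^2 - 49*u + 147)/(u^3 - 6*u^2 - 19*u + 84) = (u + 7)/(u + 4)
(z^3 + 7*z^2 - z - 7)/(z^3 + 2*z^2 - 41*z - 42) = (z - 1)/(z - 6)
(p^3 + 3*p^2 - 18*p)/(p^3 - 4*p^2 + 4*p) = (p^2 + 3*p - 18)/(p^2 - 4*p + 4)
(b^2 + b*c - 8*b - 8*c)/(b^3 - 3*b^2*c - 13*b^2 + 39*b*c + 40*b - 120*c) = (b + c)/(b^2 - 3*b*c - 5*b + 15*c)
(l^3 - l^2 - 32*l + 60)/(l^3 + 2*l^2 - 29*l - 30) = (l - 2)/(l + 1)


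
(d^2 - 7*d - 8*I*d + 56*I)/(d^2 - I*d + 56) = (d - 7)/(d + 7*I)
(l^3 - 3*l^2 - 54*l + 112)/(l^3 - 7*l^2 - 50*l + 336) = (l - 2)/(l - 6)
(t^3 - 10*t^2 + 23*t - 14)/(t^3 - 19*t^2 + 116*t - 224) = (t^2 - 3*t + 2)/(t^2 - 12*t + 32)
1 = 1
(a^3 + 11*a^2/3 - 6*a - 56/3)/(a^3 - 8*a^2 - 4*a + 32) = (3*a^2 + 5*a - 28)/(3*(a^2 - 10*a + 16))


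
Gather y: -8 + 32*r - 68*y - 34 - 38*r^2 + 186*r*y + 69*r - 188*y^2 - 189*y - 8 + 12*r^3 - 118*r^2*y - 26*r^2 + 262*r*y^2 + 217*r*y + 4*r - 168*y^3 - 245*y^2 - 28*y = 12*r^3 - 64*r^2 + 105*r - 168*y^3 + y^2*(262*r - 433) + y*(-118*r^2 + 403*r - 285) - 50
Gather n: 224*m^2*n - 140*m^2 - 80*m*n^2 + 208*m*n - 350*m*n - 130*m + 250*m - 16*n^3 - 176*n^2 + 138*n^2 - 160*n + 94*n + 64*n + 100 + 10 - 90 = -140*m^2 + 120*m - 16*n^3 + n^2*(-80*m - 38) + n*(224*m^2 - 142*m - 2) + 20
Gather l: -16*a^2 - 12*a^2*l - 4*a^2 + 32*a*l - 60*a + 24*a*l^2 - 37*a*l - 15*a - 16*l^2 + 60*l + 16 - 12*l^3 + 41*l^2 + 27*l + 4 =-20*a^2 - 75*a - 12*l^3 + l^2*(24*a + 25) + l*(-12*a^2 - 5*a + 87) + 20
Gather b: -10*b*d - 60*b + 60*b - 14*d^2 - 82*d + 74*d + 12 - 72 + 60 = -10*b*d - 14*d^2 - 8*d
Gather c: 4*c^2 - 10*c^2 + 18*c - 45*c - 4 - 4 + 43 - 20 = -6*c^2 - 27*c + 15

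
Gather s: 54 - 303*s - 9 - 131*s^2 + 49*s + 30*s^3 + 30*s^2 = 30*s^3 - 101*s^2 - 254*s + 45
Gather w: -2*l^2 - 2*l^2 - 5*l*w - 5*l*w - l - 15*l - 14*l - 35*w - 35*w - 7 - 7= -4*l^2 - 30*l + w*(-10*l - 70) - 14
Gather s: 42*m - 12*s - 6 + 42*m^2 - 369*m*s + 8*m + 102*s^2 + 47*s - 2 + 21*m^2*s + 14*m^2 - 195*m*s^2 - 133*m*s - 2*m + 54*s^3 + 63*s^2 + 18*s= 56*m^2 + 48*m + 54*s^3 + s^2*(165 - 195*m) + s*(21*m^2 - 502*m + 53) - 8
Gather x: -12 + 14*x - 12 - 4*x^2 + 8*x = -4*x^2 + 22*x - 24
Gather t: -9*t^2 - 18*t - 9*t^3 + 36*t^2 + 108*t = -9*t^3 + 27*t^2 + 90*t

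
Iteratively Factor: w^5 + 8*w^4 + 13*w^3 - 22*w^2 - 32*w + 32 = (w - 1)*(w^4 + 9*w^3 + 22*w^2 - 32) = (w - 1)*(w + 4)*(w^3 + 5*w^2 + 2*w - 8) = (w - 1)^2*(w + 4)*(w^2 + 6*w + 8) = (w - 1)^2*(w + 2)*(w + 4)*(w + 4)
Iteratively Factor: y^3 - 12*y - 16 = (y + 2)*(y^2 - 2*y - 8) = (y - 4)*(y + 2)*(y + 2)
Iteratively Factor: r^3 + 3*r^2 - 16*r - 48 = (r + 4)*(r^2 - r - 12) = (r - 4)*(r + 4)*(r + 3)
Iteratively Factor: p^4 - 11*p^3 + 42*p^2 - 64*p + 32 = (p - 2)*(p^3 - 9*p^2 + 24*p - 16) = (p - 4)*(p - 2)*(p^2 - 5*p + 4) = (p - 4)*(p - 2)*(p - 1)*(p - 4)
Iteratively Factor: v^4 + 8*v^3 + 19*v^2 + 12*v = (v + 1)*(v^3 + 7*v^2 + 12*v) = (v + 1)*(v + 3)*(v^2 + 4*v) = v*(v + 1)*(v + 3)*(v + 4)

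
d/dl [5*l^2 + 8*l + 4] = 10*l + 8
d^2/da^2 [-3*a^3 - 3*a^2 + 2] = -18*a - 6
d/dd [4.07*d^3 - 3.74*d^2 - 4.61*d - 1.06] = 12.21*d^2 - 7.48*d - 4.61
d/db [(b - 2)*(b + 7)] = 2*b + 5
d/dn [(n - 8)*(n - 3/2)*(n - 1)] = 3*n^2 - 21*n + 43/2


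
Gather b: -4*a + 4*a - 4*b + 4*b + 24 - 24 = 0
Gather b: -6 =-6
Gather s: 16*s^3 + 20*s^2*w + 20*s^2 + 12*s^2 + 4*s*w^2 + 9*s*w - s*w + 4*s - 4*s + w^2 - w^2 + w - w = 16*s^3 + s^2*(20*w + 32) + s*(4*w^2 + 8*w)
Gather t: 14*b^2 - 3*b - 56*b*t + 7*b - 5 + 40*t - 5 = 14*b^2 + 4*b + t*(40 - 56*b) - 10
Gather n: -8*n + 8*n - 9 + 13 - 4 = 0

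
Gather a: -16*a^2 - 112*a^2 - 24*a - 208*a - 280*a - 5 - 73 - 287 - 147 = -128*a^2 - 512*a - 512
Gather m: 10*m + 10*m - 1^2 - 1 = 20*m - 2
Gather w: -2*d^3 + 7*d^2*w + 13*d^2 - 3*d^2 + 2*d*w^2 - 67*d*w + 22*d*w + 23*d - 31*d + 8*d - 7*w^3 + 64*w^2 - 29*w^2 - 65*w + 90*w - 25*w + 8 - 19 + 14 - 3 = -2*d^3 + 10*d^2 - 7*w^3 + w^2*(2*d + 35) + w*(7*d^2 - 45*d)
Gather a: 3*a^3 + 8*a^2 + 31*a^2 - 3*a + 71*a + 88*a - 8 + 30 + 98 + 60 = 3*a^3 + 39*a^2 + 156*a + 180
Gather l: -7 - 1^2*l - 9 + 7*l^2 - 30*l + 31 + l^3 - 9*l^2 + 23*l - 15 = l^3 - 2*l^2 - 8*l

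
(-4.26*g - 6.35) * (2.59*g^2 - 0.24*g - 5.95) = -11.0334*g^3 - 15.4241*g^2 + 26.871*g + 37.7825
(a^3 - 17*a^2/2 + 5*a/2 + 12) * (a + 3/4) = a^4 - 31*a^3/4 - 31*a^2/8 + 111*a/8 + 9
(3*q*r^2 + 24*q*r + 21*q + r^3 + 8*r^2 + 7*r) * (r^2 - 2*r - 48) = 3*q*r^4 + 18*q*r^3 - 171*q*r^2 - 1194*q*r - 1008*q + r^5 + 6*r^4 - 57*r^3 - 398*r^2 - 336*r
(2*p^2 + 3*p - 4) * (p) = 2*p^3 + 3*p^2 - 4*p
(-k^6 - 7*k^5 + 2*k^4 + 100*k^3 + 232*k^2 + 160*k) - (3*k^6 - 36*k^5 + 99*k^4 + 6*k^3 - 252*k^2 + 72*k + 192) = -4*k^6 + 29*k^5 - 97*k^4 + 94*k^3 + 484*k^2 + 88*k - 192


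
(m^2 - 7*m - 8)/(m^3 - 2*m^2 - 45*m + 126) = (m^2 - 7*m - 8)/(m^3 - 2*m^2 - 45*m + 126)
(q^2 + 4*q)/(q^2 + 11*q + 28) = q/(q + 7)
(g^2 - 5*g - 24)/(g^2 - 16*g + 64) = (g + 3)/(g - 8)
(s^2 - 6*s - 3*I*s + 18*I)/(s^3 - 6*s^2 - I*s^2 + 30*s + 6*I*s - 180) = (s - 3*I)/(s^2 - I*s + 30)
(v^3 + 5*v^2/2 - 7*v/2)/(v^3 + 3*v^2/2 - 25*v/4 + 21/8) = 4*v*(v - 1)/(4*v^2 - 8*v + 3)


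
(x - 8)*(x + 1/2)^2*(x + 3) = x^4 - 4*x^3 - 115*x^2/4 - 101*x/4 - 6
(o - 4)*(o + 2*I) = o^2 - 4*o + 2*I*o - 8*I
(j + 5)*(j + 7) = j^2 + 12*j + 35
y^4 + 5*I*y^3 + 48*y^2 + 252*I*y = y*(y - 7*I)*(y + 6*I)^2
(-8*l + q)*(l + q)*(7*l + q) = -56*l^3 - 57*l^2*q + q^3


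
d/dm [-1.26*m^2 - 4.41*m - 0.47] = -2.52*m - 4.41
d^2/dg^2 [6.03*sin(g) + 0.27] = -6.03*sin(g)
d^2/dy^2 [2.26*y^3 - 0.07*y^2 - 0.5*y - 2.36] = 13.56*y - 0.14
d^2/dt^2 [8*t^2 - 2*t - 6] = 16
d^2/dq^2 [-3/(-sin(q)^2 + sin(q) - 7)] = 3*(-4*sin(q)^4 + 3*sin(q)^3 + 33*sin(q)^2 - 13*sin(q) - 12)/(sin(q)^2 - sin(q) + 7)^3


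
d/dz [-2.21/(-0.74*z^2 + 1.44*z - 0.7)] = (3.1824 - 3.2708*z)/(0.74*z^2 - 1.44*z + 0.7)^2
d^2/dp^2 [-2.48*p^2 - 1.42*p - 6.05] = -4.96000000000000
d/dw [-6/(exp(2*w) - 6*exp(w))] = 12*(exp(w) - 3)*exp(-w)/(exp(w) - 6)^2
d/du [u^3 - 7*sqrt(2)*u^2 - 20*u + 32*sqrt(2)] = 3*u^2 - 14*sqrt(2)*u - 20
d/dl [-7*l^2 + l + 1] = 1 - 14*l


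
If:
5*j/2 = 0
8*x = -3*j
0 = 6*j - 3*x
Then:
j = 0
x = 0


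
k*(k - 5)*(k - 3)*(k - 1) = k^4 - 9*k^3 + 23*k^2 - 15*k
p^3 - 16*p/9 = p*(p - 4/3)*(p + 4/3)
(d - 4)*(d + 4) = d^2 - 16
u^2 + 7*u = u*(u + 7)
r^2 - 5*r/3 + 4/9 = (r - 4/3)*(r - 1/3)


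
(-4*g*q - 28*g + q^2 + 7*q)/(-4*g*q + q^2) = (q + 7)/q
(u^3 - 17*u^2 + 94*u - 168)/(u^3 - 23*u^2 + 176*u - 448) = (u^2 - 10*u + 24)/(u^2 - 16*u + 64)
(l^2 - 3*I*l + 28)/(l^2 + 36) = (l^2 - 3*I*l + 28)/(l^2 + 36)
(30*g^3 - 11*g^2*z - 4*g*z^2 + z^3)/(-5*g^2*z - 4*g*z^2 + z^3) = (-6*g^2 + g*z + z^2)/(z*(g + z))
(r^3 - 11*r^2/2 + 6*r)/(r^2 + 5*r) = (r^2 - 11*r/2 + 6)/(r + 5)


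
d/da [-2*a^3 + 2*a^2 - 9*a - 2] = -6*a^2 + 4*a - 9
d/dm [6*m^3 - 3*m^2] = 6*m*(3*m - 1)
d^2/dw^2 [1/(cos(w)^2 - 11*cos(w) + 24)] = (-4*sin(w)^4 + 27*sin(w)^2 - 1221*cos(w)/4 + 33*cos(3*w)/4 + 171)/((cos(w) - 8)^3*(cos(w) - 3)^3)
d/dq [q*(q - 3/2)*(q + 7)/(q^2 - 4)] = (q^4 - 3*q^2/2 - 44*q + 42)/(q^4 - 8*q^2 + 16)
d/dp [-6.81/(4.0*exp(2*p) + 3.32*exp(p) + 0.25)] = (54.48*exp(p) + 22.6092)*exp(p)/(4.0*exp(2*p) + 3.32*exp(p) + 0.25)^2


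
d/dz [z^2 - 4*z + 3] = 2*z - 4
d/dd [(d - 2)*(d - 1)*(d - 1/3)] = 3*d^2 - 20*d/3 + 3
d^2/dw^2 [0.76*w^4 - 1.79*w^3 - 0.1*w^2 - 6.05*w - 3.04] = 9.12*w^2 - 10.74*w - 0.2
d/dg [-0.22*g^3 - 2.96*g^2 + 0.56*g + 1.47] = -0.66*g^2 - 5.92*g + 0.56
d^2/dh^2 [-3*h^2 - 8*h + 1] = -6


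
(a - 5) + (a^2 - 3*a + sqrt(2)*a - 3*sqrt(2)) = a^2 - 2*a + sqrt(2)*a - 5 - 3*sqrt(2)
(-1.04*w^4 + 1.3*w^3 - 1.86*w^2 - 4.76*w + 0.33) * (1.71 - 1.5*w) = 1.56*w^5 - 3.7284*w^4 + 5.013*w^3 + 3.9594*w^2 - 8.6346*w + 0.5643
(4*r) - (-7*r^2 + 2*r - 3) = 7*r^2 + 2*r + 3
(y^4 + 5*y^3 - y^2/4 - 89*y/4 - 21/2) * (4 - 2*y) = -2*y^5 - 6*y^4 + 41*y^3/2 + 87*y^2/2 - 68*y - 42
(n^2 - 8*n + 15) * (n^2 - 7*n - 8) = n^4 - 15*n^3 + 63*n^2 - 41*n - 120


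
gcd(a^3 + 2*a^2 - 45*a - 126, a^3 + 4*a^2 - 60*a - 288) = a + 6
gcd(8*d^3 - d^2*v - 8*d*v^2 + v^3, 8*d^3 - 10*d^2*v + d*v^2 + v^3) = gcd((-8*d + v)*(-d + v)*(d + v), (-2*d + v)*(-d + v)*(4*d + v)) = -d + v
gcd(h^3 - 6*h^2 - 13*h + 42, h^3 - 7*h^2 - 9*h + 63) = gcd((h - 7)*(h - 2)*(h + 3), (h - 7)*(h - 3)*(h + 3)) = h^2 - 4*h - 21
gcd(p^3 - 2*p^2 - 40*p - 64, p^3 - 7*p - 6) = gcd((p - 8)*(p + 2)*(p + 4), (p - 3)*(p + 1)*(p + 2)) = p + 2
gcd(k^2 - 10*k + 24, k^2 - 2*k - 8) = k - 4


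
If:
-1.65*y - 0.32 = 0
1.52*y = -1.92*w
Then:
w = 0.15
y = -0.19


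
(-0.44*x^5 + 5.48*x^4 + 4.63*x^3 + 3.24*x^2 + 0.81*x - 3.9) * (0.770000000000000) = -0.3388*x^5 + 4.2196*x^4 + 3.5651*x^3 + 2.4948*x^2 + 0.6237*x - 3.003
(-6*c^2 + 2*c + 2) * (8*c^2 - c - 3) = -48*c^4 + 22*c^3 + 32*c^2 - 8*c - 6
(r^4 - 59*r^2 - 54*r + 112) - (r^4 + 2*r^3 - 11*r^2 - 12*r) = -2*r^3 - 48*r^2 - 42*r + 112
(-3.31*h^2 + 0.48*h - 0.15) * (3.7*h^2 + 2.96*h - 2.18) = -12.247*h^4 - 8.0216*h^3 + 8.0816*h^2 - 1.4904*h + 0.327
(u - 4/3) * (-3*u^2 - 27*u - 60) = -3*u^3 - 23*u^2 - 24*u + 80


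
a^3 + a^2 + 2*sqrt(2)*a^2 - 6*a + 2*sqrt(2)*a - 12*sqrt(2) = (a - 2)*(a + 3)*(a + 2*sqrt(2))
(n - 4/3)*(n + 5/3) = n^2 + n/3 - 20/9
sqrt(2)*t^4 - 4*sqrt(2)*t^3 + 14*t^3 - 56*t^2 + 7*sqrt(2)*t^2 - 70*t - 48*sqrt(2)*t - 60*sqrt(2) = (t - 5)*(t + sqrt(2))*(t + 6*sqrt(2))*(sqrt(2)*t + sqrt(2))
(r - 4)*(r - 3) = r^2 - 7*r + 12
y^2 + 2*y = y*(y + 2)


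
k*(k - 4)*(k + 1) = k^3 - 3*k^2 - 4*k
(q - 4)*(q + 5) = q^2 + q - 20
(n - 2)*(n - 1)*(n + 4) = n^3 + n^2 - 10*n + 8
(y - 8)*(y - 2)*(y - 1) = y^3 - 11*y^2 + 26*y - 16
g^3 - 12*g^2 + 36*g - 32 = (g - 8)*(g - 2)^2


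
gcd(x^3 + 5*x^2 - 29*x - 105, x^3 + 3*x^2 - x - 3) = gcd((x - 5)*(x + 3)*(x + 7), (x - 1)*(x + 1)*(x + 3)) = x + 3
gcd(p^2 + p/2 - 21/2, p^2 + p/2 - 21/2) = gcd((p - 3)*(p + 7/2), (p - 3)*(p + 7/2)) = p^2 + p/2 - 21/2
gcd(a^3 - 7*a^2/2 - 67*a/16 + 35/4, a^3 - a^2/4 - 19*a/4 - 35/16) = a + 7/4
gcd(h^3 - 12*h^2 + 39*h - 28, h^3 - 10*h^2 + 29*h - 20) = h^2 - 5*h + 4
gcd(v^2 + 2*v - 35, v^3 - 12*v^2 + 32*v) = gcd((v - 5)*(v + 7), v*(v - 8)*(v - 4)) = 1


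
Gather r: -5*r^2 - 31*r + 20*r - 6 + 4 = -5*r^2 - 11*r - 2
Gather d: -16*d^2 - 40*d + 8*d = -16*d^2 - 32*d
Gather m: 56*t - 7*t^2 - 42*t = -7*t^2 + 14*t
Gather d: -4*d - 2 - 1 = -4*d - 3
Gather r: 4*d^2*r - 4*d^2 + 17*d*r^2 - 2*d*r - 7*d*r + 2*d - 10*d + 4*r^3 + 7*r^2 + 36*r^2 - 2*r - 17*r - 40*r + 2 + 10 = -4*d^2 - 8*d + 4*r^3 + r^2*(17*d + 43) + r*(4*d^2 - 9*d - 59) + 12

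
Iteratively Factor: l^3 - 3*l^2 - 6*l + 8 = (l - 1)*(l^2 - 2*l - 8) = (l - 1)*(l + 2)*(l - 4)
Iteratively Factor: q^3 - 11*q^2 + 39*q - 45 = (q - 3)*(q^2 - 8*q + 15) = (q - 3)^2*(q - 5)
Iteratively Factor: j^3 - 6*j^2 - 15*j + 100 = (j - 5)*(j^2 - j - 20) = (j - 5)*(j + 4)*(j - 5)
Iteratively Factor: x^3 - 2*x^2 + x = (x - 1)*(x^2 - x) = (x - 1)^2*(x)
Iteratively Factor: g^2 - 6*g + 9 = (g - 3)*(g - 3)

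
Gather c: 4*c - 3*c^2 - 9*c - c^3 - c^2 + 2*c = -c^3 - 4*c^2 - 3*c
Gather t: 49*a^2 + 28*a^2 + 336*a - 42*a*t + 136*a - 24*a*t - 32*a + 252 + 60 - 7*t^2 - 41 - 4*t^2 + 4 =77*a^2 - 66*a*t + 440*a - 11*t^2 + 275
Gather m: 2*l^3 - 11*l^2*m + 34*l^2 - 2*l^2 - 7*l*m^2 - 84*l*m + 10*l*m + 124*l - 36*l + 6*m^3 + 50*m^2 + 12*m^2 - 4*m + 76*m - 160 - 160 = 2*l^3 + 32*l^2 + 88*l + 6*m^3 + m^2*(62 - 7*l) + m*(-11*l^2 - 74*l + 72) - 320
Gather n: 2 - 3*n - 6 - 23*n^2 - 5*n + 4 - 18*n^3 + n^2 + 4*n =-18*n^3 - 22*n^2 - 4*n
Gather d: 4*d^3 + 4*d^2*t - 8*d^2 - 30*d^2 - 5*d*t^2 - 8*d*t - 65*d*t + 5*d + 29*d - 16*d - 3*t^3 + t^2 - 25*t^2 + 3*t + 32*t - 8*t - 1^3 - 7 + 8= 4*d^3 + d^2*(4*t - 38) + d*(-5*t^2 - 73*t + 18) - 3*t^3 - 24*t^2 + 27*t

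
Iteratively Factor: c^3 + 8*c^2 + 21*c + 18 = (c + 2)*(c^2 + 6*c + 9) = (c + 2)*(c + 3)*(c + 3)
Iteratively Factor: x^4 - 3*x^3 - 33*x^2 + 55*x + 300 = (x - 5)*(x^3 + 2*x^2 - 23*x - 60) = (x - 5)*(x + 4)*(x^2 - 2*x - 15) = (x - 5)*(x + 3)*(x + 4)*(x - 5)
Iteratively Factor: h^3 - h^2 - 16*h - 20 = (h - 5)*(h^2 + 4*h + 4) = (h - 5)*(h + 2)*(h + 2)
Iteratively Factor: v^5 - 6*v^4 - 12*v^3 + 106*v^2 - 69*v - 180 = (v - 3)*(v^4 - 3*v^3 - 21*v^2 + 43*v + 60) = (v - 3)*(v + 1)*(v^3 - 4*v^2 - 17*v + 60) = (v - 5)*(v - 3)*(v + 1)*(v^2 + v - 12) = (v - 5)*(v - 3)^2*(v + 1)*(v + 4)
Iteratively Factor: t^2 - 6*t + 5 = (t - 1)*(t - 5)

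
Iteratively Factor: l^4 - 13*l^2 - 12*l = (l + 1)*(l^3 - l^2 - 12*l) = (l + 1)*(l + 3)*(l^2 - 4*l) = (l - 4)*(l + 1)*(l + 3)*(l)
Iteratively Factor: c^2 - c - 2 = (c - 2)*(c + 1)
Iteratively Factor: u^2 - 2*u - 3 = (u - 3)*(u + 1)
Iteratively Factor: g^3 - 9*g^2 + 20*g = (g)*(g^2 - 9*g + 20) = g*(g - 5)*(g - 4)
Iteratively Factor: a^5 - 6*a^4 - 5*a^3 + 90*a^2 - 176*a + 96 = (a - 4)*(a^4 - 2*a^3 - 13*a^2 + 38*a - 24) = (a - 4)*(a - 2)*(a^3 - 13*a + 12) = (a - 4)*(a - 2)*(a + 4)*(a^2 - 4*a + 3) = (a - 4)*(a - 2)*(a - 1)*(a + 4)*(a - 3)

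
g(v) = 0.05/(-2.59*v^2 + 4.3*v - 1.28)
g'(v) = 0.05*(5.18*v - 4.3)/(-2.59*v^2 + 4.3*v - 1.28)^2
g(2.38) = -0.01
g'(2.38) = 0.01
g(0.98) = 0.11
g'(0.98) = 0.19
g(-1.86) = -0.00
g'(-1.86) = -0.00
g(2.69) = -0.01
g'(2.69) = 0.01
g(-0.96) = -0.01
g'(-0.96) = -0.01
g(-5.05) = -0.00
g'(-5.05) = -0.00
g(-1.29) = -0.00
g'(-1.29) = -0.00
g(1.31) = -0.55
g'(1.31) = 14.78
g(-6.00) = -0.00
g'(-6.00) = -0.00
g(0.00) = -0.04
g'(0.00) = -0.13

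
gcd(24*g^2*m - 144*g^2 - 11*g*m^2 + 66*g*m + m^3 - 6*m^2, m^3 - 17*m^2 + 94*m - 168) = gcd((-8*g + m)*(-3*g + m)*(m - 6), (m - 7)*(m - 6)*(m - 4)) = m - 6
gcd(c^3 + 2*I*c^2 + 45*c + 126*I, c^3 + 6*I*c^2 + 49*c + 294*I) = c^2 - I*c + 42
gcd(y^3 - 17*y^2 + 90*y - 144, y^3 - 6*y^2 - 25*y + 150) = y - 6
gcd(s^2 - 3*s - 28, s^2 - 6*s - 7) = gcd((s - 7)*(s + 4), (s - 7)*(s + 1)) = s - 7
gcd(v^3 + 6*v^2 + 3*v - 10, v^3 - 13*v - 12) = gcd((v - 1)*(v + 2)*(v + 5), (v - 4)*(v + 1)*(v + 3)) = 1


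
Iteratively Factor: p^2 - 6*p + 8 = (p - 2)*(p - 4)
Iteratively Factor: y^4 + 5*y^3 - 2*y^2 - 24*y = (y + 4)*(y^3 + y^2 - 6*y) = (y - 2)*(y + 4)*(y^2 + 3*y) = y*(y - 2)*(y + 4)*(y + 3)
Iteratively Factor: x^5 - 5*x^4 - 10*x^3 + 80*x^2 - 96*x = (x - 3)*(x^4 - 2*x^3 - 16*x^2 + 32*x) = (x - 4)*(x - 3)*(x^3 + 2*x^2 - 8*x) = x*(x - 4)*(x - 3)*(x^2 + 2*x - 8) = x*(x - 4)*(x - 3)*(x + 4)*(x - 2)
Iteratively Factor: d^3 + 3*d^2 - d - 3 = (d + 3)*(d^2 - 1) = (d + 1)*(d + 3)*(d - 1)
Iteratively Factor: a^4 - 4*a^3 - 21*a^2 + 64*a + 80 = (a + 4)*(a^3 - 8*a^2 + 11*a + 20) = (a - 5)*(a + 4)*(a^2 - 3*a - 4) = (a - 5)*(a + 1)*(a + 4)*(a - 4)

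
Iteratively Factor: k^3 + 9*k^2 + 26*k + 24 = (k + 4)*(k^2 + 5*k + 6) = (k + 2)*(k + 4)*(k + 3)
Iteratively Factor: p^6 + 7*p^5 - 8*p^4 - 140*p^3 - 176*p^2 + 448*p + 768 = (p + 4)*(p^5 + 3*p^4 - 20*p^3 - 60*p^2 + 64*p + 192) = (p - 4)*(p + 4)*(p^4 + 7*p^3 + 8*p^2 - 28*p - 48) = (p - 4)*(p - 2)*(p + 4)*(p^3 + 9*p^2 + 26*p + 24) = (p - 4)*(p - 2)*(p + 4)^2*(p^2 + 5*p + 6) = (p - 4)*(p - 2)*(p + 3)*(p + 4)^2*(p + 2)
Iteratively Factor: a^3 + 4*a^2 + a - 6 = (a - 1)*(a^2 + 5*a + 6) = (a - 1)*(a + 2)*(a + 3)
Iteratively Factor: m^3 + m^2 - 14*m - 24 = (m + 3)*(m^2 - 2*m - 8) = (m + 2)*(m + 3)*(m - 4)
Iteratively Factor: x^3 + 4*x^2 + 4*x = (x + 2)*(x^2 + 2*x) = x*(x + 2)*(x + 2)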